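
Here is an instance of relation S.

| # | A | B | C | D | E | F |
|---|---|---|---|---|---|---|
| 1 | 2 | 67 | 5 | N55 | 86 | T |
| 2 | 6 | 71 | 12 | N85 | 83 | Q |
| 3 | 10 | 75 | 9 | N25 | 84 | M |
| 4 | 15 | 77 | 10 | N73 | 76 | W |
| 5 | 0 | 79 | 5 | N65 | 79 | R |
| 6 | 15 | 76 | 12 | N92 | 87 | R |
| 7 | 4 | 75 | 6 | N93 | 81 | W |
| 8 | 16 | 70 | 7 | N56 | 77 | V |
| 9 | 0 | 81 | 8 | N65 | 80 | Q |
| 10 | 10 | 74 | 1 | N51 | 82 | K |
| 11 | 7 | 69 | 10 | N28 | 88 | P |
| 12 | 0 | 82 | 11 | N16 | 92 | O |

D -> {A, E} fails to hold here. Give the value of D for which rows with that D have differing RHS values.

D=N55: row 1 → {A,E} = (2, 86) ✓
D=N85: row 2 → {A,E} = (6, 83) ✓
D=N25: row 3 → {A,E} = (10, 84) ✓
D=N73: row 4 → {A,E} = (15, 76) ✓
D=N65: rows 5, 9 → {A,E} takes values {(0, 79), (0, 80)} — violation
D=N92: row 6 → {A,E} = (15, 87) ✓
D=N93: row 7 → {A,E} = (4, 81) ✓
D=N56: row 8 → {A,E} = (16, 77) ✓
D=N51: row 10 → {A,E} = (10, 82) ✓
D=N28: row 11 → {A,E} = (7, 88) ✓
D=N16: row 12 → {A,E} = (0, 92) ✓
The only D value with inconsistent RHS is D=N65.

N65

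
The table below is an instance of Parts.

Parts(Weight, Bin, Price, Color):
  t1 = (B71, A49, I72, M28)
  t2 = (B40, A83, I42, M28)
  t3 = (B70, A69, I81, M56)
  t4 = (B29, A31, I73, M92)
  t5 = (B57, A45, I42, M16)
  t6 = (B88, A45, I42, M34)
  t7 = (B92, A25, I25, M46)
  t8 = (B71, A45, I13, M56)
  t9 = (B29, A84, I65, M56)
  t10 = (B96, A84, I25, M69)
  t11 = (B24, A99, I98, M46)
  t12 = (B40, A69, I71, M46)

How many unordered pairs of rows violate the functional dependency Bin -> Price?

4

Bin=A69: violating pairs (3,12) — 1 pair.
Bin=A45: violating pairs (5,8), (6,8) — 2 pairs.
Bin=A84: violating pairs (9,10) — 1 pair.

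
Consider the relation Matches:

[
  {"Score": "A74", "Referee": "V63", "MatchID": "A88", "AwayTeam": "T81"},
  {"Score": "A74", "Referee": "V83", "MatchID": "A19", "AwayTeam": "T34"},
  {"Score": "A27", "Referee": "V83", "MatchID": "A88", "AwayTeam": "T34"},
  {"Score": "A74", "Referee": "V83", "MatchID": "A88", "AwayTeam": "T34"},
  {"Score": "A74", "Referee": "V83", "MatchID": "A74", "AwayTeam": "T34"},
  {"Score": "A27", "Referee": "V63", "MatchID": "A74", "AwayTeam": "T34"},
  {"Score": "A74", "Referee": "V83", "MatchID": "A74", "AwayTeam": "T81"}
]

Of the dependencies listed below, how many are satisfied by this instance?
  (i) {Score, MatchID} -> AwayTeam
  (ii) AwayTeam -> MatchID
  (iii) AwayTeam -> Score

(i) {Score, MatchID} -> AwayTeam: (Score=A74, MatchID=A88): 2 rows → AwayTeam takes values {T81, T34} — violation; (Score=A74, MatchID=A74): 2 rows → AwayTeam takes values {T34, T81} — violation — fails.
(ii) AwayTeam -> MatchID: AwayTeam=T81: 2 rows → MatchID takes values {A88, A74} — violation; AwayTeam=T34: 5 rows → MatchID takes values {A19, A88, A74} — violation — fails.
(iii) AwayTeam -> Score: AwayTeam=T34: 5 rows → Score takes values {A74, A27} — violation — fails.
None of the 3 dependencies hold.

0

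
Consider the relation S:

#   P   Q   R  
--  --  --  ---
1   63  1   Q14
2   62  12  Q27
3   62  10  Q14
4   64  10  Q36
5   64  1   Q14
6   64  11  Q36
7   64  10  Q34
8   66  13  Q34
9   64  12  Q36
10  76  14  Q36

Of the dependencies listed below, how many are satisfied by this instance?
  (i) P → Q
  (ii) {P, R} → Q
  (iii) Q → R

(i) P → Q: P=62: rows 2, 3 → Q takes values {12, 10} — violation; P=64: rows 4, 5, 6, 7, 9 → Q takes values {10, 1, 11, 12} — violation — fails.
(ii) {P, R} → Q: (P=64, R=Q36): rows 4, 6, 9 → Q takes values {10, 11, 12} — violation — fails.
(iii) Q → R: Q=12: rows 2, 9 → R takes values {Q27, Q36} — violation; Q=10: rows 3, 4, 7 → R takes values {Q14, Q36, Q34} — violation — fails.
None of the 3 dependencies hold.

0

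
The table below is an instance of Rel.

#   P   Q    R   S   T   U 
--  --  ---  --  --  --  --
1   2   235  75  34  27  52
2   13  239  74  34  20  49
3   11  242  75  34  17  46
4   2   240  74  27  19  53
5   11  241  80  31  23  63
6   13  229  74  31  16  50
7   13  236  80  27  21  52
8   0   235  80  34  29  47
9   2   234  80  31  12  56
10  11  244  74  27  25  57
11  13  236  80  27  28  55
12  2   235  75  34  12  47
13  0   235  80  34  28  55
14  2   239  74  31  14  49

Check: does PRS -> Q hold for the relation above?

(P=2, R=75, S=34): rows 1, 12 → Q = 235, 235 ✓
(P=13, R=74, S=34): row 2 → Q = 239 ✓
(P=11, R=75, S=34): row 3 → Q = 242 ✓
(P=2, R=74, S=27): row 4 → Q = 240 ✓
(P=11, R=80, S=31): row 5 → Q = 241 ✓
(P=13, R=74, S=31): row 6 → Q = 229 ✓
(P=13, R=80, S=27): rows 7, 11 → Q = 236, 236 ✓
(P=0, R=80, S=34): rows 8, 13 → Q = 235, 235 ✓
(P=2, R=80, S=31): row 9 → Q = 234 ✓
(P=11, R=74, S=27): row 10 → Q = 244 ✓
(P=2, R=74, S=31): row 14 → Q = 239 ✓
Every PRS value is associated with a single Q value, so PRS -> Q holds.

Yes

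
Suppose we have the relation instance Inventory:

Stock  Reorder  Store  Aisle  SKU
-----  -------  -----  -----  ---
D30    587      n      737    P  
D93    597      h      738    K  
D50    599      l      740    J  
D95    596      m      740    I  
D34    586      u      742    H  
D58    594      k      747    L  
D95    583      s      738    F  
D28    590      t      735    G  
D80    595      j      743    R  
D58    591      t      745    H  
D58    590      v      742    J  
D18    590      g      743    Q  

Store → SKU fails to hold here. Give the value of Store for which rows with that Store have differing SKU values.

Store=n: 1 row → SKU = P ✓
Store=h: 1 row → SKU = K ✓
Store=l: 1 row → SKU = J ✓
Store=m: 1 row → SKU = I ✓
Store=u: 1 row → SKU = H ✓
Store=k: 1 row → SKU = L ✓
Store=s: 1 row → SKU = F ✓
Store=t: 2 rows → SKU takes values {G, H} — violation
Store=j: 1 row → SKU = R ✓
Store=v: 1 row → SKU = J ✓
Store=g: 1 row → SKU = Q ✓
The only Store value with inconsistent SKU is Store=t.

t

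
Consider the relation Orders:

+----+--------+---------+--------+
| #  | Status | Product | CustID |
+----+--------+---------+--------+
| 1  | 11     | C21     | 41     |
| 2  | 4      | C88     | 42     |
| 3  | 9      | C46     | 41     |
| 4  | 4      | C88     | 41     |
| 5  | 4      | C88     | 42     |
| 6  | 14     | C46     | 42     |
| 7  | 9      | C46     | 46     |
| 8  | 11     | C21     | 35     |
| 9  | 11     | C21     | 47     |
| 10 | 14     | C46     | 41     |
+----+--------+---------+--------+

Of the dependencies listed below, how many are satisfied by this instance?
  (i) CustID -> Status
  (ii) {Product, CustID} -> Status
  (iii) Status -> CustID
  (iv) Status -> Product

1

(i) CustID -> Status: CustID=41: rows 1, 3, 4, 10 → Status takes values {11, 9, 4, 14} — violation; CustID=42: rows 2, 5, 6 → Status takes values {4, 14} — violation — fails.
(ii) {Product, CustID} -> Status: (Product=C46, CustID=41): rows 3, 10 → Status takes values {9, 14} — violation — fails.
(iii) Status -> CustID: Status=11: rows 1, 8, 9 → CustID takes values {41, 35, 47} — violation; Status=4: rows 2, 4, 5 → CustID takes values {42, 41} — violation; Status=9: rows 3, 7 → CustID takes values {41, 46} — violation; Status=14: rows 6, 10 → CustID takes values {42, 41} — violation — fails.
(iv) Status -> Product: every LHS value maps to a single RHS value — holds.
1 of the 4 dependencies holds.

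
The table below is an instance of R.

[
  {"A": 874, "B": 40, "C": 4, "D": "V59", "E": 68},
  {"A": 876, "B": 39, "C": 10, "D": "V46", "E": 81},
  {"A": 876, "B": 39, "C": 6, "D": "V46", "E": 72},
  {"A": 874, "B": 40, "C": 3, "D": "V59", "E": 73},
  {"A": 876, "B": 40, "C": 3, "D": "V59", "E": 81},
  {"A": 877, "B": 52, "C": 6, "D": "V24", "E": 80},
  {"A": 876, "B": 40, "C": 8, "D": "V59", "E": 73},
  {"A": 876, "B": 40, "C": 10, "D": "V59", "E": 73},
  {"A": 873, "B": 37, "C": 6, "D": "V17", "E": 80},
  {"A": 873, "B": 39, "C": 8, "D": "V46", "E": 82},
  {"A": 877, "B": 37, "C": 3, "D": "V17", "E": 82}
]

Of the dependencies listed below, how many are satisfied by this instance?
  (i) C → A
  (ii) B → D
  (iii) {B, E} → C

(i) C → A: C=6: 3 rows → A takes values {876, 877, 873} — violation; C=3: 3 rows → A takes values {874, 876, 877} — violation; C=8: 2 rows → A takes values {876, 873} — violation — fails.
(ii) B → D: every LHS value maps to a single RHS value — holds.
(iii) {B, E} → C: (B=40, E=73): 3 rows → C takes values {3, 8, 10} — violation — fails.
1 of the 3 dependencies holds.

1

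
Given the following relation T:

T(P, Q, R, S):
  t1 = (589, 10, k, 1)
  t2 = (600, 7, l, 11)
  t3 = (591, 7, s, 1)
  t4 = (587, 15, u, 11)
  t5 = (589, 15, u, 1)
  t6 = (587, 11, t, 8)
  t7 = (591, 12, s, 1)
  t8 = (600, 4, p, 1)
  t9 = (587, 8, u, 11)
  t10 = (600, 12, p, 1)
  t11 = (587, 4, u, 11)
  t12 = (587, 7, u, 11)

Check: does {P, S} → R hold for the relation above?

No

(P=589, S=1): rows 1, 5 → R takes values {k, u} — violation
(P=600, S=11): row 2 → R = l ✓
(P=591, S=1): rows 3, 7 → R = s, s ✓
(P=587, S=11): rows 4, 9, 11, 12 → R = u, u, u, u ✓
(P=587, S=8): row 6 → R = t ✓
(P=600, S=1): rows 8, 10 → R = p, p ✓
Two rows agree on {P, S} but differ on R, so {P, S} → R does not hold.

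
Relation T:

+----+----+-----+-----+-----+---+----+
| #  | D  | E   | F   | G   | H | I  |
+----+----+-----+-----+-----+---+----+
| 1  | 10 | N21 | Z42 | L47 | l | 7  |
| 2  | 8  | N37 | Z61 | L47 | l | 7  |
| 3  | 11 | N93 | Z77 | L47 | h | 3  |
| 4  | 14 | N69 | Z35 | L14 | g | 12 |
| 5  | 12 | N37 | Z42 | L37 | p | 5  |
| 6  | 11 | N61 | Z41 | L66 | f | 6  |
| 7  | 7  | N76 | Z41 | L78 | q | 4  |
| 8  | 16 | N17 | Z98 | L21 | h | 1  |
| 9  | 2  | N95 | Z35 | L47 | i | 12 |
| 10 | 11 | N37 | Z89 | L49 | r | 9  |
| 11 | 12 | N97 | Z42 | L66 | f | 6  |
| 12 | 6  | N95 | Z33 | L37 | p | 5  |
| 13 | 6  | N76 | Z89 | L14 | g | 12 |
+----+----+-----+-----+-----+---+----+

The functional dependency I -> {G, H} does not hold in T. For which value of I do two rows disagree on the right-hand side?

12

I=7: rows 1, 2 → {G,H} = (L47, l), (L47, l) ✓
I=3: row 3 → {G,H} = (L47, h) ✓
I=12: rows 4, 9, 13 → {G,H} takes values {(L14, g), (L47, i)} — violation
I=5: rows 5, 12 → {G,H} = (L37, p), (L37, p) ✓
I=6: rows 6, 11 → {G,H} = (L66, f), (L66, f) ✓
I=4: row 7 → {G,H} = (L78, q) ✓
I=1: row 8 → {G,H} = (L21, h) ✓
I=9: row 10 → {G,H} = (L49, r) ✓
The only I value with inconsistent RHS is I=12.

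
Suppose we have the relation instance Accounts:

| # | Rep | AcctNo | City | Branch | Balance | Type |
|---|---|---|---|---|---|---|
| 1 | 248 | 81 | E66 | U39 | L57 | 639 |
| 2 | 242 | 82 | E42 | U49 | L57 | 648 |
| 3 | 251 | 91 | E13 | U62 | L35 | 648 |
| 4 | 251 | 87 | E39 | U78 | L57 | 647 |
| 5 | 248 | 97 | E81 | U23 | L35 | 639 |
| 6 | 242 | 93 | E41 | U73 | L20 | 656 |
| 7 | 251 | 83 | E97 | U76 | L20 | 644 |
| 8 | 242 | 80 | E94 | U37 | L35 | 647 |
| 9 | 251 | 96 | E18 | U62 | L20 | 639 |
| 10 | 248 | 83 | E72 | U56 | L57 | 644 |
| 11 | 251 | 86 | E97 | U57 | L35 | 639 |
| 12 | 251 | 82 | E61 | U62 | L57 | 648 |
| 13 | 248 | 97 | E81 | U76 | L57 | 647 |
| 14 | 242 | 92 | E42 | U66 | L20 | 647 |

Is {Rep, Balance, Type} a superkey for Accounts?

Yes

All 14 rows have distinct {Rep, Balance, Type} values, so {Rep, Balance, Type} → (all attributes) holds and {Rep, Balance, Type} is a superkey.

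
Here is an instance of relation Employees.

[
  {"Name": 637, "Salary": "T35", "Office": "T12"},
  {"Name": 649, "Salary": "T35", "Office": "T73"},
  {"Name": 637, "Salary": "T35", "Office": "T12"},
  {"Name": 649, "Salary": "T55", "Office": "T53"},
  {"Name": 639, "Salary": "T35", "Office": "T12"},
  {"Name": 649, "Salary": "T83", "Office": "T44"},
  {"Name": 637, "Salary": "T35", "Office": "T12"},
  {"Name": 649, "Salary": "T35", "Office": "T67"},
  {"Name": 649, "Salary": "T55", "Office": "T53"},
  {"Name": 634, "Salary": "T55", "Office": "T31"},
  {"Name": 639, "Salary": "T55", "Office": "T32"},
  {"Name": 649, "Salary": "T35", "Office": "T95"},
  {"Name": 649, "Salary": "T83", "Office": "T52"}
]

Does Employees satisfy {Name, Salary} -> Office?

(Name=637, Salary=T35): 3 rows → Office = T12, T12, T12 ✓
(Name=649, Salary=T35): 3 rows → Office takes values {T73, T67, T95} — violation
(Name=649, Salary=T55): 2 rows → Office = T53, T53 ✓
(Name=639, Salary=T35): 1 row → Office = T12 ✓
(Name=649, Salary=T83): 2 rows → Office takes values {T44, T52} — violation
(Name=634, Salary=T55): 1 row → Office = T31 ✓
(Name=639, Salary=T55): 1 row → Office = T32 ✓
Two rows agree on {Name, Salary} but differ on Office, so {Name, Salary} -> Office does not hold.

No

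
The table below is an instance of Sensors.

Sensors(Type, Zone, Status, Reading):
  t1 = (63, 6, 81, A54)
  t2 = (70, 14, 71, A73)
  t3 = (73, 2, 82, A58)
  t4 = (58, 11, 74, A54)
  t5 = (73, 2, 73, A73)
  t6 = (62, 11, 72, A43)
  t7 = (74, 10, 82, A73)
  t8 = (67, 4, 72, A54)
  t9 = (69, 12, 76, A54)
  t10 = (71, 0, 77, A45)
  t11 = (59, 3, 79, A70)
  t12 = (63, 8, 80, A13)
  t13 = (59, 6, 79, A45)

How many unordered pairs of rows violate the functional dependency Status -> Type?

2

Status=82: violating pairs (3,7) — 1 pair.
Status=72: violating pairs (6,8) — 1 pair.
Status=79: all 2 rows agree on Type — 0 pairs.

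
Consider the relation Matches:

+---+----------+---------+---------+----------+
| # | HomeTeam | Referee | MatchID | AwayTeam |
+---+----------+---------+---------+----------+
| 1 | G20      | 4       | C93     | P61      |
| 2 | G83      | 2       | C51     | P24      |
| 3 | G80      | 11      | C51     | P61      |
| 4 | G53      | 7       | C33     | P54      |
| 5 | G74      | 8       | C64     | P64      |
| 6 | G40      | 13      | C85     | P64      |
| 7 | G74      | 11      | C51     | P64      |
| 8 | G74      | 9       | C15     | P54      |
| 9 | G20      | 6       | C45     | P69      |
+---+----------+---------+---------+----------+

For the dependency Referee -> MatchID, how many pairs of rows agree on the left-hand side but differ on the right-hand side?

Referee=11: all 2 rows agree on MatchID — 0 pairs.

0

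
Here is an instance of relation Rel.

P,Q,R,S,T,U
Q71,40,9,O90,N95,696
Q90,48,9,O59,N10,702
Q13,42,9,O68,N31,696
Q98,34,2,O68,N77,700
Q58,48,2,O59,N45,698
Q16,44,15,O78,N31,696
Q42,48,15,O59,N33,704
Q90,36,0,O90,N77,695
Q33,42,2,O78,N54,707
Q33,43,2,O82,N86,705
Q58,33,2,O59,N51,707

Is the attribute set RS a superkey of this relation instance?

No

Two distinct rows share (R=2, S=O59), so RS does not determine every attribute — not a superkey.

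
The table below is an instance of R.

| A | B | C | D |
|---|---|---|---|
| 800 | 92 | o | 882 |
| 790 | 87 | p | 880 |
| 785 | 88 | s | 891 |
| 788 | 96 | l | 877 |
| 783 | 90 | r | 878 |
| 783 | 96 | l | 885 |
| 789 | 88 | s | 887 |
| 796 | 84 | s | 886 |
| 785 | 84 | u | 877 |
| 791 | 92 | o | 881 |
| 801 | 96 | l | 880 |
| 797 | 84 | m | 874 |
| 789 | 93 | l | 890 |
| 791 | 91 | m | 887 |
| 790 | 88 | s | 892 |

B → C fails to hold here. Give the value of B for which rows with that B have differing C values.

B=92: 2 rows → C = o, o ✓
B=87: 1 row → C = p ✓
B=88: 3 rows → C = s, s, s ✓
B=96: 3 rows → C = l, l, l ✓
B=90: 1 row → C = r ✓
B=84: 3 rows → C takes values {s, u, m} — violation
B=93: 1 row → C = l ✓
B=91: 1 row → C = m ✓
The only B value with inconsistent C is B=84.

84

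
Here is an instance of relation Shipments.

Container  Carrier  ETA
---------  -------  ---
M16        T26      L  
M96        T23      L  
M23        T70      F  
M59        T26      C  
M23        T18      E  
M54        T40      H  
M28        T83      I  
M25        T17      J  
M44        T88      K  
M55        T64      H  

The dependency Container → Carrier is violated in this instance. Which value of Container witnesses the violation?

Container=M16: 1 row → Carrier = T26 ✓
Container=M96: 1 row → Carrier = T23 ✓
Container=M23: 2 rows → Carrier takes values {T70, T18} — violation
Container=M59: 1 row → Carrier = T26 ✓
Container=M54: 1 row → Carrier = T40 ✓
Container=M28: 1 row → Carrier = T83 ✓
Container=M25: 1 row → Carrier = T17 ✓
Container=M44: 1 row → Carrier = T88 ✓
Container=M55: 1 row → Carrier = T64 ✓
The only Container value with inconsistent Carrier is Container=M23.

M23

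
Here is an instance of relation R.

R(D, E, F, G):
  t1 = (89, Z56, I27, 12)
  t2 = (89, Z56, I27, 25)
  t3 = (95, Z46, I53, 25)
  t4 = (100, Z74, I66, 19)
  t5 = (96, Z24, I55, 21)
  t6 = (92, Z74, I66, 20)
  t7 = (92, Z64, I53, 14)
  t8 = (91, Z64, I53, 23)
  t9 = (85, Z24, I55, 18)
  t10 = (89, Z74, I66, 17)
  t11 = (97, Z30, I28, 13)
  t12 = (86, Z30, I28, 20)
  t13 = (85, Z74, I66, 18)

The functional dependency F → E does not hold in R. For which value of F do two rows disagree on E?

I53

F=I27: rows 1, 2 → E = Z56, Z56 ✓
F=I53: rows 3, 7, 8 → E takes values {Z46, Z64} — violation
F=I66: rows 4, 6, 10, 13 → E = Z74, Z74, Z74, Z74 ✓
F=I55: rows 5, 9 → E = Z24, Z24 ✓
F=I28: rows 11, 12 → E = Z30, Z30 ✓
The only F value with inconsistent E is F=I53.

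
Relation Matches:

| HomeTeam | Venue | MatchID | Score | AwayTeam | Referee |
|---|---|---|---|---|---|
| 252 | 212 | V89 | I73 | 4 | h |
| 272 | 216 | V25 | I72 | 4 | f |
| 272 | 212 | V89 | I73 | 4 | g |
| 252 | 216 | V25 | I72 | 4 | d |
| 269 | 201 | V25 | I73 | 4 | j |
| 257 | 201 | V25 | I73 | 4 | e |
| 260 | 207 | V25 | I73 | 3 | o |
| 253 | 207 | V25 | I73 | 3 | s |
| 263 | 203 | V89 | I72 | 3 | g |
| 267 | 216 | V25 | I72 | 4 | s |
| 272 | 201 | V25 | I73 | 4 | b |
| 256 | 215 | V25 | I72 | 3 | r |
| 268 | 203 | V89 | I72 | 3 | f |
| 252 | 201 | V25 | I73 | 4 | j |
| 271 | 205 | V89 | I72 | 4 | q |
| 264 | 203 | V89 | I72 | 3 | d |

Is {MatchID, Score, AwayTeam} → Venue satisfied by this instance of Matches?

(MatchID=V89, Score=I73, AwayTeam=4): 2 rows → Venue = 212, 212 ✓
(MatchID=V25, Score=I72, AwayTeam=4): 3 rows → Venue = 216, 216, 216 ✓
(MatchID=V25, Score=I73, AwayTeam=4): 4 rows → Venue = 201, 201, 201, 201 ✓
(MatchID=V25, Score=I73, AwayTeam=3): 2 rows → Venue = 207, 207 ✓
(MatchID=V89, Score=I72, AwayTeam=3): 3 rows → Venue = 203, 203, 203 ✓
(MatchID=V25, Score=I72, AwayTeam=3): 1 row → Venue = 215 ✓
(MatchID=V89, Score=I72, AwayTeam=4): 1 row → Venue = 205 ✓
Every {MatchID, Score, AwayTeam} value is associated with a single Venue value, so {MatchID, Score, AwayTeam} → Venue holds.

Yes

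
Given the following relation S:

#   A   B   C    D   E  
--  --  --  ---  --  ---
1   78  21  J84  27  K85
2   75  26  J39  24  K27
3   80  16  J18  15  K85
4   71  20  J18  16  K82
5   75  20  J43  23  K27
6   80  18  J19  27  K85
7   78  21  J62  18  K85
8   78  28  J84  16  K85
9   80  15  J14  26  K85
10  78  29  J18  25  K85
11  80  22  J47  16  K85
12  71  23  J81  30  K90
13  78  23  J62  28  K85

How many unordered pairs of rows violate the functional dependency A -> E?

1

A=78: all 5 rows agree on E — 0 pairs.
A=75: all 2 rows agree on E — 0 pairs.
A=80: all 4 rows agree on E — 0 pairs.
A=71: violating pairs (4,12) — 1 pair.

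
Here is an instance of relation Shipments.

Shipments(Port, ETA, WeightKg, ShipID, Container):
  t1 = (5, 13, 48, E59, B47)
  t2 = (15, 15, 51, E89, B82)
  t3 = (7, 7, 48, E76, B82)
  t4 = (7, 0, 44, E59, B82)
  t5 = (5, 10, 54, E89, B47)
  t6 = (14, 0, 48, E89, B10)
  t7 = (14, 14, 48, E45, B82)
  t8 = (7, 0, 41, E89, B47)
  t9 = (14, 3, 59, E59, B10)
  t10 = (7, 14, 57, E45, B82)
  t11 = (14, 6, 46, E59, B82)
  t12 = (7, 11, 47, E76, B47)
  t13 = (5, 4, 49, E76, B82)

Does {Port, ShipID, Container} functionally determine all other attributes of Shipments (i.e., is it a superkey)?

Yes

All 13 rows have distinct {Port, ShipID, Container} values, so {Port, ShipID, Container} → (all attributes) holds and {Port, ShipID, Container} is a superkey.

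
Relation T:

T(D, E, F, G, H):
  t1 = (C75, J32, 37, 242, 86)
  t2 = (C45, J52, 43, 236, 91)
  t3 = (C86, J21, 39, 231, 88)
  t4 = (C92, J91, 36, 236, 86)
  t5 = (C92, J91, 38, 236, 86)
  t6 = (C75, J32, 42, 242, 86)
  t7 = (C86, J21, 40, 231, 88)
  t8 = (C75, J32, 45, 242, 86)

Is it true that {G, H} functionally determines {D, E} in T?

Yes

(G=242, H=86): rows 1, 6, 8 → {D,E} = (C75, J32), (C75, J32), (C75, J32) ✓
(G=236, H=91): row 2 → {D,E} = (C45, J52) ✓
(G=231, H=88): rows 3, 7 → {D,E} = (C86, J21), (C86, J21) ✓
(G=236, H=86): rows 4, 5 → {D,E} = (C92, J91), (C92, J91) ✓
Every {G, H} value is associated with a single {D, E} value, so {G, H} → {D, E} holds.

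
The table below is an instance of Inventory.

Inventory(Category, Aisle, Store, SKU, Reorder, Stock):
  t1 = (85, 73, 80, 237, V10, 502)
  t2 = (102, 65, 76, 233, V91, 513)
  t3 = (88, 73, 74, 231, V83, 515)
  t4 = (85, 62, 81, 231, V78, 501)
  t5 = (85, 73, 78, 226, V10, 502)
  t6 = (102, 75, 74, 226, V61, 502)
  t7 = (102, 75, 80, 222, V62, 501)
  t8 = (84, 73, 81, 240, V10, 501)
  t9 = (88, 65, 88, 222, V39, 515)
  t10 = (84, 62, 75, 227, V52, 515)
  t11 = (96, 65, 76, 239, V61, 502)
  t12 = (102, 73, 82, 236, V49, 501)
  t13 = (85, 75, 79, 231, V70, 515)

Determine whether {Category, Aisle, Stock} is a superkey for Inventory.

No

Rows 1 and 5 have the same {Category, Aisle, Stock} value (Category=85, Aisle=73, Stock=502) but are distinct tuples, so {Category, Aisle, Stock} does not determine every attribute — not a superkey.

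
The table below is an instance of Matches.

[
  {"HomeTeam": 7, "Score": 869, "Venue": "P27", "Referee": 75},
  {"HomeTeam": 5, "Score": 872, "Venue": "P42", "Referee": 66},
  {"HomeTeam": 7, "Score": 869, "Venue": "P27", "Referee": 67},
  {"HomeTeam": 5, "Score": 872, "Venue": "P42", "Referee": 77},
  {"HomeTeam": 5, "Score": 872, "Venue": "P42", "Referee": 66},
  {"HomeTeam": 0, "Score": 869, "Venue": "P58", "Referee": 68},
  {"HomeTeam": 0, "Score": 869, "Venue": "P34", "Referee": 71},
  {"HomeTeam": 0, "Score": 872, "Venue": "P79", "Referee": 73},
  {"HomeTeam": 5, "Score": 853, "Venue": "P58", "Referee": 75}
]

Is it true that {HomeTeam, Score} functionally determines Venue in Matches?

No

(HomeTeam=7, Score=869): 2 rows → Venue = P27, P27 ✓
(HomeTeam=5, Score=872): 3 rows → Venue = P42, P42, P42 ✓
(HomeTeam=0, Score=869): 2 rows → Venue takes values {P58, P34} — violation
(HomeTeam=0, Score=872): 1 row → Venue = P79 ✓
(HomeTeam=5, Score=853): 1 row → Venue = P58 ✓
Two rows agree on {HomeTeam, Score} but differ on Venue, so {HomeTeam, Score} → Venue does not hold.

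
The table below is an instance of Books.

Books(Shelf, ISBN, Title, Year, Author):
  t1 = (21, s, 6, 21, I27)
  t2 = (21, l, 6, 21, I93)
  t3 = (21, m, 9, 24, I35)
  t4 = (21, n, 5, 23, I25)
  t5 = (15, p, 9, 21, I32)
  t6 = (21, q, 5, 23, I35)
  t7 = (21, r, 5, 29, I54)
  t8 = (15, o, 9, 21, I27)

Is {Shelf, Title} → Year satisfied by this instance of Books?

No

(Shelf=21, Title=6): rows 1, 2 → Year = 21, 21 ✓
(Shelf=21, Title=9): row 3 → Year = 24 ✓
(Shelf=21, Title=5): rows 4, 6, 7 → Year takes values {23, 29} — violation
(Shelf=15, Title=9): rows 5, 8 → Year = 21, 21 ✓
Two rows agree on {Shelf, Title} but differ on Year, so {Shelf, Title} → Year does not hold.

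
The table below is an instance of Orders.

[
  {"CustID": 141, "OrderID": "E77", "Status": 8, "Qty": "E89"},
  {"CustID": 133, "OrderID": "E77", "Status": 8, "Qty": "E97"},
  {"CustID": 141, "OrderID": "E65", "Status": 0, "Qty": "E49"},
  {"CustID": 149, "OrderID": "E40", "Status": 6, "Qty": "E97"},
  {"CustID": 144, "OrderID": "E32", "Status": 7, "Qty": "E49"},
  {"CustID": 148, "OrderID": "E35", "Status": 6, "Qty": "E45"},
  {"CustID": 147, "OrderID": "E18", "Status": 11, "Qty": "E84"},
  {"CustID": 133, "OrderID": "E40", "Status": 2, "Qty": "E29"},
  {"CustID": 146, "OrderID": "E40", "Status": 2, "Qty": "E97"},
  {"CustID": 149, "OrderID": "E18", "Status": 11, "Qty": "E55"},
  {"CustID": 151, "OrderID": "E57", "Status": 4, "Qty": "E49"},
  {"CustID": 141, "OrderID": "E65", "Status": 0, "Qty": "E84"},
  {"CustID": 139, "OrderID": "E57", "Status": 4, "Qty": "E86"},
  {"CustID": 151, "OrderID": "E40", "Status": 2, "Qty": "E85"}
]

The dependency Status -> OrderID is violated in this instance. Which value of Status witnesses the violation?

Status=8: 2 rows → OrderID = E77, E77 ✓
Status=0: 2 rows → OrderID = E65, E65 ✓
Status=6: 2 rows → OrderID takes values {E40, E35} — violation
Status=7: 1 row → OrderID = E32 ✓
Status=11: 2 rows → OrderID = E18, E18 ✓
Status=2: 3 rows → OrderID = E40, E40, E40 ✓
Status=4: 2 rows → OrderID = E57, E57 ✓
The only Status value with inconsistent OrderID is Status=6.

6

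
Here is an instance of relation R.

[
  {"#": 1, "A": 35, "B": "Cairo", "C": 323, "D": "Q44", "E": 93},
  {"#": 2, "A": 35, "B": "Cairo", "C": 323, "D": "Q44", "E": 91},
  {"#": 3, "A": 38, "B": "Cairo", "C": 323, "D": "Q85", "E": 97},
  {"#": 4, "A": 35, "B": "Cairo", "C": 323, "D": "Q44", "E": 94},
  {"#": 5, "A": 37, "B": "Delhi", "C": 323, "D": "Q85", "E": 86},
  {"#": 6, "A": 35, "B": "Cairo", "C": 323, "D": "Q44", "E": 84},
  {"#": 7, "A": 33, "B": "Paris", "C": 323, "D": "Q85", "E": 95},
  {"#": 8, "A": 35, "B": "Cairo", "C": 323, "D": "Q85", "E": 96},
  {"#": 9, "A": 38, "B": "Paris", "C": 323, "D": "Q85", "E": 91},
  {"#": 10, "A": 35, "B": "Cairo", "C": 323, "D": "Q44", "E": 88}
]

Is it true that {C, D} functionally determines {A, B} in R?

No

(C=323, D=Q44): rows 1, 2, 4, 6, 10 → {A,B} = (35, Cairo), (35, Cairo), (35, Cairo), (35, Cairo), (35, Cairo) ✓
(C=323, D=Q85): rows 3, 5, 7, 8, 9 → {A,B} takes values {(38, Cairo), (37, Delhi), (33, Paris), (35, Cairo), (38, Paris)} — violation
Two rows agree on {C, D} but differ on {A, B}, so {C, D} -> {A, B} does not hold.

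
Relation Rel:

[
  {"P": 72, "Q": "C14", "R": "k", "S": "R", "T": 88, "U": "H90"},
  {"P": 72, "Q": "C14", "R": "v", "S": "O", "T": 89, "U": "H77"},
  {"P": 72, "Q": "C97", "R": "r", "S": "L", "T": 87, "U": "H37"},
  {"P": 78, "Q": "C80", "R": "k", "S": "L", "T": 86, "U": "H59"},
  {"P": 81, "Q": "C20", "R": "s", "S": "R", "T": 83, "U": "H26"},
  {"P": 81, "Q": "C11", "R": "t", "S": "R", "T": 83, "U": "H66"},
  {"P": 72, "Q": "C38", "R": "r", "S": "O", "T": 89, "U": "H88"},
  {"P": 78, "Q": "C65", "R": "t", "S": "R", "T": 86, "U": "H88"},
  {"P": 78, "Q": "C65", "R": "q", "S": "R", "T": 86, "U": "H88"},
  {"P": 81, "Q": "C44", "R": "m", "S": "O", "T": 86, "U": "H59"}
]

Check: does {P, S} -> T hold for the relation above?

(P=72, S=R): 1 row → T = 88 ✓
(P=72, S=O): 2 rows → T = 89, 89 ✓
(P=72, S=L): 1 row → T = 87 ✓
(P=78, S=L): 1 row → T = 86 ✓
(P=81, S=R): 2 rows → T = 83, 83 ✓
(P=78, S=R): 2 rows → T = 86, 86 ✓
(P=81, S=O): 1 row → T = 86 ✓
Every {P, S} value is associated with a single T value, so {P, S} -> T holds.

Yes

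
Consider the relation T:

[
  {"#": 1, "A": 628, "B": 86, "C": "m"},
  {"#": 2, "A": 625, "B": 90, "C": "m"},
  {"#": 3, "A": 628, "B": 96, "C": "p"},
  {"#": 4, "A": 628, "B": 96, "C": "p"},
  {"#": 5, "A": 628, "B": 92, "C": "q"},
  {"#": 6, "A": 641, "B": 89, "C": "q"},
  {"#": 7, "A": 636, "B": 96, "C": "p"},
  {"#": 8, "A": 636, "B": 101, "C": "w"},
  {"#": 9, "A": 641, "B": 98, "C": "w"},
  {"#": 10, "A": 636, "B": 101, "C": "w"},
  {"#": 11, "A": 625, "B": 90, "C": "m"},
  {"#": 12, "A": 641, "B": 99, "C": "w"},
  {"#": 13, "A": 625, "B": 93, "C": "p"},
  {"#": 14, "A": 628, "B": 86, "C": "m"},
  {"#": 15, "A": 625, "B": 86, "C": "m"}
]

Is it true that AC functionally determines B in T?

(A=628, C=m): rows 1, 14 → B = 86, 86 ✓
(A=625, C=m): rows 2, 11, 15 → B takes values {90, 86} — violation
(A=628, C=p): rows 3, 4 → B = 96, 96 ✓
(A=628, C=q): row 5 → B = 92 ✓
(A=641, C=q): row 6 → B = 89 ✓
(A=636, C=p): row 7 → B = 96 ✓
(A=636, C=w): rows 8, 10 → B = 101, 101 ✓
(A=641, C=w): rows 9, 12 → B takes values {98, 99} — violation
(A=625, C=p): row 13 → B = 93 ✓
Two rows agree on AC but differ on B, so AC → B does not hold.

No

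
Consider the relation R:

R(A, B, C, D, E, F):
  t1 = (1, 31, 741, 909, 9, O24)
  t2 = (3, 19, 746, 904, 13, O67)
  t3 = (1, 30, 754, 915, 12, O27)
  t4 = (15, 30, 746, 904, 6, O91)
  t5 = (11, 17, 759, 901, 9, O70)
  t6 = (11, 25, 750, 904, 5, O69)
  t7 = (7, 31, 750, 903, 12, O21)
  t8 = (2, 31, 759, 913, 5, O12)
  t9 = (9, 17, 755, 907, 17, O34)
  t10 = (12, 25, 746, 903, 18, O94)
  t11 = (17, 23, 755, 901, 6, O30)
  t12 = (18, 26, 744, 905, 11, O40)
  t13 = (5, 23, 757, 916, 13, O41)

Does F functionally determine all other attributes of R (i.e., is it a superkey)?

Yes

All 13 rows have distinct F values, so F → (all attributes) holds and F is a superkey.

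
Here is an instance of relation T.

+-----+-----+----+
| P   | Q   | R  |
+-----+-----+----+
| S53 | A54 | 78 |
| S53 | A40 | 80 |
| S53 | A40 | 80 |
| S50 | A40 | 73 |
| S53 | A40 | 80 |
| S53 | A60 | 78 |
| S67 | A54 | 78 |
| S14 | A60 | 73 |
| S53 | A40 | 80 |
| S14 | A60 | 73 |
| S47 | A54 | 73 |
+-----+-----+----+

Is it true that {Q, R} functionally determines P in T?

No

(Q=A54, R=78): 2 rows → P takes values {S53, S67} — violation
(Q=A40, R=80): 4 rows → P = S53, S53, S53, S53 ✓
(Q=A40, R=73): 1 row → P = S50 ✓
(Q=A60, R=78): 1 row → P = S53 ✓
(Q=A60, R=73): 2 rows → P = S14, S14 ✓
(Q=A54, R=73): 1 row → P = S47 ✓
Two rows agree on {Q, R} but differ on P, so {Q, R} -> P does not hold.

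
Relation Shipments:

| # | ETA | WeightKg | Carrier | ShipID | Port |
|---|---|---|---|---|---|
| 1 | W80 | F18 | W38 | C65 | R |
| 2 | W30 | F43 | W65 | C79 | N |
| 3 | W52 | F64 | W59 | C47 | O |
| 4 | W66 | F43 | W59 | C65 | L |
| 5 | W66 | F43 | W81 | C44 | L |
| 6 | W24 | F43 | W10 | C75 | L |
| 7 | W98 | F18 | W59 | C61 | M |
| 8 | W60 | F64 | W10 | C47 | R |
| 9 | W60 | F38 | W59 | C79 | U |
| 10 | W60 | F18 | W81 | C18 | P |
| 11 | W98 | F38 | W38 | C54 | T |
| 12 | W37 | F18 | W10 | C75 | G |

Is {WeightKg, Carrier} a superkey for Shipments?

All 12 rows have distinct {WeightKg, Carrier} values, so {WeightKg, Carrier} → (all attributes) holds and {WeightKg, Carrier} is a superkey.

Yes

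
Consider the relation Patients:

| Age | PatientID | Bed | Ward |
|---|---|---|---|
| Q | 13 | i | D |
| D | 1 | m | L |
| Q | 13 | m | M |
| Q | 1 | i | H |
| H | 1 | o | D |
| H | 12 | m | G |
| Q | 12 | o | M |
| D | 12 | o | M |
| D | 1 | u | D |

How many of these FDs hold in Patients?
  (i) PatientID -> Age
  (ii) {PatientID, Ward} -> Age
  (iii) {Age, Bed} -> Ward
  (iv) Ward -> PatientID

(i) PatientID -> Age: PatientID=1: 4 rows → Age takes values {D, Q, H} — violation; PatientID=12: 3 rows → Age takes values {H, Q, D} — violation — fails.
(ii) {PatientID, Ward} -> Age: (PatientID=1, Ward=D): 2 rows → Age takes values {H, D} — violation; (PatientID=12, Ward=M): 2 rows → Age takes values {Q, D} — violation — fails.
(iii) {Age, Bed} -> Ward: (Age=Q, Bed=i): 2 rows → Ward takes values {D, H} — violation — fails.
(iv) Ward -> PatientID: Ward=D: 3 rows → PatientID takes values {13, 1} — violation; Ward=M: 3 rows → PatientID takes values {13, 12} — violation — fails.
None of the 4 dependencies hold.

0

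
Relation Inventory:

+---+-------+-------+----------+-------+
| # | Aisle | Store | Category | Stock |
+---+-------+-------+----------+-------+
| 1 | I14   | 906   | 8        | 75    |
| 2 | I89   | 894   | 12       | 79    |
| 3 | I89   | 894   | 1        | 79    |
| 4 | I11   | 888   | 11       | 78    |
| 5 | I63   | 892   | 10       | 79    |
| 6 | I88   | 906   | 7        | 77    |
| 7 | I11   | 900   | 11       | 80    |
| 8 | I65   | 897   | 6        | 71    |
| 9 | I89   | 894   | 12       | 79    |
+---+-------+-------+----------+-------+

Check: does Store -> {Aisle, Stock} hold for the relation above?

Store=906: rows 1, 6 → {Aisle,Stock} takes values {(I14, 75), (I88, 77)} — violation
Store=894: rows 2, 3, 9 → {Aisle,Stock} = (I89, 79), (I89, 79), (I89, 79) ✓
Store=888: row 4 → {Aisle,Stock} = (I11, 78) ✓
Store=892: row 5 → {Aisle,Stock} = (I63, 79) ✓
Store=900: row 7 → {Aisle,Stock} = (I11, 80) ✓
Store=897: row 8 → {Aisle,Stock} = (I65, 71) ✓
Two rows agree on Store but differ on {Aisle, Stock}, so Store -> {Aisle, Stock} does not hold.

No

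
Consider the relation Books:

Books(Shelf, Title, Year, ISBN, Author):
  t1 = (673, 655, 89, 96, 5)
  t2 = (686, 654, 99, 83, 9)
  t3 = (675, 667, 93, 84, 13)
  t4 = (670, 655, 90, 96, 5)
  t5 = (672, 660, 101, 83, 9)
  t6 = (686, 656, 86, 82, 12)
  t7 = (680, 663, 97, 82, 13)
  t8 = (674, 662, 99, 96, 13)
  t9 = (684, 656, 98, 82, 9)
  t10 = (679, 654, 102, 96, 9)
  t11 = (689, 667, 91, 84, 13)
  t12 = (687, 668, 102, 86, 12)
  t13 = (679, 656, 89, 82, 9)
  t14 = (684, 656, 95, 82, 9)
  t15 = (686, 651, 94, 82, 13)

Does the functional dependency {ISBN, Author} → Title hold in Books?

(ISBN=96, Author=5): rows 1, 4 → Title = 655, 655 ✓
(ISBN=83, Author=9): rows 2, 5 → Title takes values {654, 660} — violation
(ISBN=84, Author=13): rows 3, 11 → Title = 667, 667 ✓
(ISBN=82, Author=12): row 6 → Title = 656 ✓
(ISBN=82, Author=13): rows 7, 15 → Title takes values {663, 651} — violation
(ISBN=96, Author=13): row 8 → Title = 662 ✓
(ISBN=82, Author=9): rows 9, 13, 14 → Title = 656, 656, 656 ✓
(ISBN=96, Author=9): row 10 → Title = 654 ✓
(ISBN=86, Author=12): row 12 → Title = 668 ✓
Two rows agree on {ISBN, Author} but differ on Title, so {ISBN, Author} → Title does not hold.

No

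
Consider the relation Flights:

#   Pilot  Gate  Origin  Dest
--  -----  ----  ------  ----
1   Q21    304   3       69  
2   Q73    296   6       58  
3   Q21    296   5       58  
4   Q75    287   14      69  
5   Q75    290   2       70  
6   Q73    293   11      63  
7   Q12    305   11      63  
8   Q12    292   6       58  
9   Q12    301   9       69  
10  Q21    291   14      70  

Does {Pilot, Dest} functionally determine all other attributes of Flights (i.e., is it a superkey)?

All 10 rows have distinct {Pilot, Dest} values, so {Pilot, Dest} → (all attributes) holds and {Pilot, Dest} is a superkey.

Yes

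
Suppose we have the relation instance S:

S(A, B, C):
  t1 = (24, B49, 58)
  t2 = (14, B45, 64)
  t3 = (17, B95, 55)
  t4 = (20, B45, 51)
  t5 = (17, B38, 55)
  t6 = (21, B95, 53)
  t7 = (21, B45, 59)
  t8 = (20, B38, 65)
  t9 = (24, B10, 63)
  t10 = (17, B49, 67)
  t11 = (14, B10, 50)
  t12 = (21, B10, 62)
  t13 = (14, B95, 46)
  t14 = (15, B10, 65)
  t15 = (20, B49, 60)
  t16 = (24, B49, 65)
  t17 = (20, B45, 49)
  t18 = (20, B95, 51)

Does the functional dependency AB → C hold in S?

(A=24, B=B49): rows 1, 16 → C takes values {58, 65} — violation
(A=14, B=B45): row 2 → C = 64 ✓
(A=17, B=B95): row 3 → C = 55 ✓
(A=20, B=B45): rows 4, 17 → C takes values {51, 49} — violation
(A=17, B=B38): row 5 → C = 55 ✓
(A=21, B=B95): row 6 → C = 53 ✓
(A=21, B=B45): row 7 → C = 59 ✓
(A=20, B=B38): row 8 → C = 65 ✓
(A=24, B=B10): row 9 → C = 63 ✓
(A=17, B=B49): row 10 → C = 67 ✓
(A=14, B=B10): row 11 → C = 50 ✓
(A=21, B=B10): row 12 → C = 62 ✓
(A=14, B=B95): row 13 → C = 46 ✓
(A=15, B=B10): row 14 → C = 65 ✓
(A=20, B=B49): row 15 → C = 60 ✓
(A=20, B=B95): row 18 → C = 51 ✓
Two rows agree on AB but differ on C, so AB → C does not hold.

No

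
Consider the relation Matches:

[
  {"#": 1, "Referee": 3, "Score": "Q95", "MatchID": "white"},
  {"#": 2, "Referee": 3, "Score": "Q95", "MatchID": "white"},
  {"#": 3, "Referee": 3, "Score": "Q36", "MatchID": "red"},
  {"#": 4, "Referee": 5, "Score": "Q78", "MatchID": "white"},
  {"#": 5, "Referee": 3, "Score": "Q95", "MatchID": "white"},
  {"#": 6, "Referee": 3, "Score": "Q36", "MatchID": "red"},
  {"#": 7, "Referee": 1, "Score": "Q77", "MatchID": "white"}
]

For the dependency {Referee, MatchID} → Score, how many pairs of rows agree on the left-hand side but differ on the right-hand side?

0

(Referee=3, MatchID=white): all 3 rows agree on Score — 0 pairs.
(Referee=3, MatchID=red): all 2 rows agree on Score — 0 pairs.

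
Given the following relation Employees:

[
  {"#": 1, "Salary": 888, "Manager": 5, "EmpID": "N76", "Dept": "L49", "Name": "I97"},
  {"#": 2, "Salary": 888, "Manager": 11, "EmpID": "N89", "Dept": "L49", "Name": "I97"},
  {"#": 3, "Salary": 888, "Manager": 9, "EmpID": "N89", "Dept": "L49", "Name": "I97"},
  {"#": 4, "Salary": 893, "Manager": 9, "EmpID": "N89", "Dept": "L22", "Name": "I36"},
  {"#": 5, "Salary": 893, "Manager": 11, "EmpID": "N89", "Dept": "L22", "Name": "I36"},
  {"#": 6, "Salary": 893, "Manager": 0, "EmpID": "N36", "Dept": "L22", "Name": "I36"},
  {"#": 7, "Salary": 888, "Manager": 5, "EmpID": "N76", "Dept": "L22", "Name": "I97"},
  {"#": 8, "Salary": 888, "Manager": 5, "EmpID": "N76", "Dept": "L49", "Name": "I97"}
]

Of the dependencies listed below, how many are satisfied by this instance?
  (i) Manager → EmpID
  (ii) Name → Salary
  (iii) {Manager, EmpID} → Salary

2

(i) Manager → EmpID: every LHS value maps to a single RHS value — holds.
(ii) Name → Salary: every LHS value maps to a single RHS value — holds.
(iii) {Manager, EmpID} → Salary: (Manager=11, EmpID=N89): rows 2, 5 → Salary takes values {888, 893} — violation; (Manager=9, EmpID=N89): rows 3, 4 → Salary takes values {888, 893} — violation — fails.
2 of the 3 dependencies hold.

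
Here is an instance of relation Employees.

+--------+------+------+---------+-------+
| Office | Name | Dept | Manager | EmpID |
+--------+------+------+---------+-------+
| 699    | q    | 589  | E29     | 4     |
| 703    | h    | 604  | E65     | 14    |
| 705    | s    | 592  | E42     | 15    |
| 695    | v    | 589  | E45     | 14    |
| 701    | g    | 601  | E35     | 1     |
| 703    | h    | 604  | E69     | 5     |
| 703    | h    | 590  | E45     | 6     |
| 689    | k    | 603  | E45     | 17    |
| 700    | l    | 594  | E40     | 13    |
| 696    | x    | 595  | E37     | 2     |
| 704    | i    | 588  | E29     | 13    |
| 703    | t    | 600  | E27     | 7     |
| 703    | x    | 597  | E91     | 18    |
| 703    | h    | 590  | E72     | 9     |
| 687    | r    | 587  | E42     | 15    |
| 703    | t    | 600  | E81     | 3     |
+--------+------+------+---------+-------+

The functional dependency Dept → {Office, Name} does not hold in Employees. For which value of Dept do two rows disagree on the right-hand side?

Dept=589: 2 rows → {Office,Name} takes values {(699, q), (695, v)} — violation
Dept=604: 2 rows → {Office,Name} = (703, h), (703, h) ✓
Dept=592: 1 row → {Office,Name} = (705, s) ✓
Dept=601: 1 row → {Office,Name} = (701, g) ✓
Dept=590: 2 rows → {Office,Name} = (703, h), (703, h) ✓
Dept=603: 1 row → {Office,Name} = (689, k) ✓
Dept=594: 1 row → {Office,Name} = (700, l) ✓
Dept=595: 1 row → {Office,Name} = (696, x) ✓
Dept=588: 1 row → {Office,Name} = (704, i) ✓
Dept=600: 2 rows → {Office,Name} = (703, t), (703, t) ✓
Dept=597: 1 row → {Office,Name} = (703, x) ✓
Dept=587: 1 row → {Office,Name} = (687, r) ✓
The only Dept value with inconsistent RHS is Dept=589.

589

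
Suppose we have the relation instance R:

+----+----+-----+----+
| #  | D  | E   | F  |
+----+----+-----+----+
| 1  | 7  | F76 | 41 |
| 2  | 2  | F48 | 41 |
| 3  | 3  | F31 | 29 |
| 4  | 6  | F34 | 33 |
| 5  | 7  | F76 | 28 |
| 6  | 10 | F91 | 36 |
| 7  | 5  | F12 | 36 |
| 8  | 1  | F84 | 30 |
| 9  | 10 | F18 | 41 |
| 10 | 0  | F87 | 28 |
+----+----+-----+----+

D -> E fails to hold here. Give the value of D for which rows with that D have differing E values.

D=7: rows 1, 5 → E = F76, F76 ✓
D=2: row 2 → E = F48 ✓
D=3: row 3 → E = F31 ✓
D=6: row 4 → E = F34 ✓
D=10: rows 6, 9 → E takes values {F91, F18} — violation
D=5: row 7 → E = F12 ✓
D=1: row 8 → E = F84 ✓
D=0: row 10 → E = F87 ✓
The only D value with inconsistent E is D=10.

10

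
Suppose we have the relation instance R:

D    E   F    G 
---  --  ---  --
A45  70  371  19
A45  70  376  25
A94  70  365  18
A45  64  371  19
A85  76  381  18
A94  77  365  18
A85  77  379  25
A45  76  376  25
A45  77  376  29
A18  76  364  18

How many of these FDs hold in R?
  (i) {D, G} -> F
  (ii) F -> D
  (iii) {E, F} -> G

(i) {D, G} -> F: every LHS value maps to a single RHS value — holds.
(ii) F -> D: every LHS value maps to a single RHS value — holds.
(iii) {E, F} -> G: every LHS value maps to a single RHS value — holds.
3 of the 3 dependencies hold.

3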